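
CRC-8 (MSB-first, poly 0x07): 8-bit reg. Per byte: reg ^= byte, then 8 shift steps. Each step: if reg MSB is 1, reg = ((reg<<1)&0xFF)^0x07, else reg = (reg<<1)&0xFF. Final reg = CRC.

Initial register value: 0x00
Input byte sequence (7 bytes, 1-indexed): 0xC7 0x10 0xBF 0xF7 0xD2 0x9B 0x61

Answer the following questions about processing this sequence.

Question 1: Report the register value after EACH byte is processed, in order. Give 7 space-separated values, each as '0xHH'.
0x5B 0xF6 0xF8 0x2D 0xF3 0x1F 0x7D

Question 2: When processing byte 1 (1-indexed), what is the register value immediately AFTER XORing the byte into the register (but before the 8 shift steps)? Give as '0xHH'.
Answer: 0xC7

Derivation:
Register before byte 1: 0x00
Byte 1: 0xC7
0x00 XOR 0xC7 = 0xC7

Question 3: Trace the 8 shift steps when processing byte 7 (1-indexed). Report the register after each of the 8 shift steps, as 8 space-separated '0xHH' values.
After byte 1 (0xC7): reg=0x5B
After byte 2 (0x10): reg=0xF6
After byte 3 (0xBF): reg=0xF8
After byte 4 (0xF7): reg=0x2D
After byte 5 (0xD2): reg=0xF3
After byte 6 (0x9B): reg=0x1F
Register before byte 7: 0x1F
After XOR with byte 0x61: 0x7E

Answer: 0xFC 0xFF 0xF9 0xF5 0xED 0xDD 0xBD 0x7D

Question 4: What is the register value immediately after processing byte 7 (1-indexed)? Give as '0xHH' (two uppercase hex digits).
After byte 1 (0xC7): reg=0x5B
After byte 2 (0x10): reg=0xF6
After byte 3 (0xBF): reg=0xF8
After byte 4 (0xF7): reg=0x2D
After byte 5 (0xD2): reg=0xF3
After byte 6 (0x9B): reg=0x1F
After byte 7 (0x61): reg=0x7D

Answer: 0x7D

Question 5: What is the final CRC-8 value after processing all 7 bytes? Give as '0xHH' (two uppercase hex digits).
Answer: 0x7D

Derivation:
After byte 1 (0xC7): reg=0x5B
After byte 2 (0x10): reg=0xF6
After byte 3 (0xBF): reg=0xF8
After byte 4 (0xF7): reg=0x2D
After byte 5 (0xD2): reg=0xF3
After byte 6 (0x9B): reg=0x1F
After byte 7 (0x61): reg=0x7D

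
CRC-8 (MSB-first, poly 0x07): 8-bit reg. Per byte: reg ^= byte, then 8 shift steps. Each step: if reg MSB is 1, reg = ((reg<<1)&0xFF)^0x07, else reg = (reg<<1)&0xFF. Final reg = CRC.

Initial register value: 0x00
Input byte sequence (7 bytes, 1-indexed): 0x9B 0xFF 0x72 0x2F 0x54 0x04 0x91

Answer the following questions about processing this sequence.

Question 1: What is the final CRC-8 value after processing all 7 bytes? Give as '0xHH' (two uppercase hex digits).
Answer: 0x19

Derivation:
After byte 1 (0x9B): reg=0xC8
After byte 2 (0xFF): reg=0x85
After byte 3 (0x72): reg=0xCB
After byte 4 (0x2F): reg=0xB2
After byte 5 (0x54): reg=0xBC
After byte 6 (0x04): reg=0x21
After byte 7 (0x91): reg=0x19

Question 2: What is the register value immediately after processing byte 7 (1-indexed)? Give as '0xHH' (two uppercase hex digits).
Answer: 0x19

Derivation:
After byte 1 (0x9B): reg=0xC8
After byte 2 (0xFF): reg=0x85
After byte 3 (0x72): reg=0xCB
After byte 4 (0x2F): reg=0xB2
After byte 5 (0x54): reg=0xBC
After byte 6 (0x04): reg=0x21
After byte 7 (0x91): reg=0x19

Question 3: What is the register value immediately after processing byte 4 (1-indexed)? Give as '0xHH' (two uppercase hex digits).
After byte 1 (0x9B): reg=0xC8
After byte 2 (0xFF): reg=0x85
After byte 3 (0x72): reg=0xCB
After byte 4 (0x2F): reg=0xB2

Answer: 0xB2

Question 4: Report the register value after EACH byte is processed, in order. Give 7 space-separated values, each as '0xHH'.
0xC8 0x85 0xCB 0xB2 0xBC 0x21 0x19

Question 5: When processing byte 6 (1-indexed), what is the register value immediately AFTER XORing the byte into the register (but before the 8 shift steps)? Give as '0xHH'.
Register before byte 6: 0xBC
Byte 6: 0x04
0xBC XOR 0x04 = 0xB8

Answer: 0xB8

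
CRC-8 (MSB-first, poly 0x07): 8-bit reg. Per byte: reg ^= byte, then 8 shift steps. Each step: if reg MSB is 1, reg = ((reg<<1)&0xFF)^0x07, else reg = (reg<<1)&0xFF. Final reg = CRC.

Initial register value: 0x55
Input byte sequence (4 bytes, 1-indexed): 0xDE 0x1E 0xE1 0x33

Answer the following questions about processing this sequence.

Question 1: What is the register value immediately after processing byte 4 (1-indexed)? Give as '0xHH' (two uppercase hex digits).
After byte 1 (0xDE): reg=0xB8
After byte 2 (0x1E): reg=0x7B
After byte 3 (0xE1): reg=0xCF
After byte 4 (0x33): reg=0xFA

Answer: 0xFA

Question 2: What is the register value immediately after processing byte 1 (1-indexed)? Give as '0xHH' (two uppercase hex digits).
Answer: 0xB8

Derivation:
After byte 1 (0xDE): reg=0xB8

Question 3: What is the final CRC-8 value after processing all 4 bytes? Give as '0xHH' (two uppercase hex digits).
Answer: 0xFA

Derivation:
After byte 1 (0xDE): reg=0xB8
After byte 2 (0x1E): reg=0x7B
After byte 3 (0xE1): reg=0xCF
After byte 4 (0x33): reg=0xFA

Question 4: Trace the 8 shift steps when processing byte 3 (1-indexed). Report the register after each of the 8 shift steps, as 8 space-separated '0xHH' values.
After byte 1 (0xDE): reg=0xB8
After byte 2 (0x1E): reg=0x7B
Register before byte 3: 0x7B
After XOR with byte 0xE1: 0x9A

Answer: 0x33 0x66 0xCC 0x9F 0x39 0x72 0xE4 0xCF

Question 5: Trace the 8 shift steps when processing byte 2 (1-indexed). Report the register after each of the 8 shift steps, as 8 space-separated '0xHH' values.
After byte 1 (0xDE): reg=0xB8
Register before byte 2: 0xB8
After XOR with byte 0x1E: 0xA6

Answer: 0x4B 0x96 0x2B 0x56 0xAC 0x5F 0xBE 0x7B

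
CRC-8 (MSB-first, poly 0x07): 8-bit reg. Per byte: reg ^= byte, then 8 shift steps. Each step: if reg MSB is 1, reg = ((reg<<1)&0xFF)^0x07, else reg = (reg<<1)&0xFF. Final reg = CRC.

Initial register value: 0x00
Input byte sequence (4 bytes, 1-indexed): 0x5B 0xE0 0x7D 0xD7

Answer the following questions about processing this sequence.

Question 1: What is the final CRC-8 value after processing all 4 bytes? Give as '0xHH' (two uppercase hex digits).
After byte 1 (0x5B): reg=0x86
After byte 2 (0xE0): reg=0x35
After byte 3 (0x7D): reg=0xFF
After byte 4 (0xD7): reg=0xD8

Answer: 0xD8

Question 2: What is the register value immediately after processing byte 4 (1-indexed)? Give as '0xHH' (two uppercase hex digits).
Answer: 0xD8

Derivation:
After byte 1 (0x5B): reg=0x86
After byte 2 (0xE0): reg=0x35
After byte 3 (0x7D): reg=0xFF
After byte 4 (0xD7): reg=0xD8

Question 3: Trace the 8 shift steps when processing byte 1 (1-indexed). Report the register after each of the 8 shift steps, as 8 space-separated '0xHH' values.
Register before byte 1: 0x00
After XOR with byte 0x5B: 0x5B

Answer: 0xB6 0x6B 0xD6 0xAB 0x51 0xA2 0x43 0x86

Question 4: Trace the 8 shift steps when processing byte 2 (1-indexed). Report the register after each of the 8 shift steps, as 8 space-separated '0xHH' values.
Answer: 0xCC 0x9F 0x39 0x72 0xE4 0xCF 0x99 0x35

Derivation:
After byte 1 (0x5B): reg=0x86
Register before byte 2: 0x86
After XOR with byte 0xE0: 0x66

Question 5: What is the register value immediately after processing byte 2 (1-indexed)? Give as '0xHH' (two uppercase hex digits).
After byte 1 (0x5B): reg=0x86
After byte 2 (0xE0): reg=0x35

Answer: 0x35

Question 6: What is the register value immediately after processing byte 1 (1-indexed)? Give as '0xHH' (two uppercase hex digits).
Answer: 0x86

Derivation:
After byte 1 (0x5B): reg=0x86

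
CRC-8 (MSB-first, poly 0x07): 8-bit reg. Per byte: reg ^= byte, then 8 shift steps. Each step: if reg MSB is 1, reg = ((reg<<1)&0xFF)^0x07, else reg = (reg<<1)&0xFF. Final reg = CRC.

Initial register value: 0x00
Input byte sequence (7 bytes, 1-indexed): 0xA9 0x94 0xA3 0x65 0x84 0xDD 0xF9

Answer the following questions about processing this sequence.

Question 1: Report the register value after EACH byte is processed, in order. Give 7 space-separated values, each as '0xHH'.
0x56 0x40 0xA7 0x40 0x52 0xA4 0x94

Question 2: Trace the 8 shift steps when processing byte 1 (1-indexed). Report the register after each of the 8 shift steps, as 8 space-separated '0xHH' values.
Answer: 0x55 0xAA 0x53 0xA6 0x4B 0x96 0x2B 0x56

Derivation:
Register before byte 1: 0x00
After XOR with byte 0xA9: 0xA9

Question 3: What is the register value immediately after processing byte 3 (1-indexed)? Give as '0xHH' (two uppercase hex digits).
After byte 1 (0xA9): reg=0x56
After byte 2 (0x94): reg=0x40
After byte 3 (0xA3): reg=0xA7

Answer: 0xA7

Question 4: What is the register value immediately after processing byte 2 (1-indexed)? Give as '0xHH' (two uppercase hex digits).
Answer: 0x40

Derivation:
After byte 1 (0xA9): reg=0x56
After byte 2 (0x94): reg=0x40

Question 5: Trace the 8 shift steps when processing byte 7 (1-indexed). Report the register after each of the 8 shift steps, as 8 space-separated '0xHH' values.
Answer: 0xBA 0x73 0xE6 0xCB 0x91 0x25 0x4A 0x94

Derivation:
After byte 1 (0xA9): reg=0x56
After byte 2 (0x94): reg=0x40
After byte 3 (0xA3): reg=0xA7
After byte 4 (0x65): reg=0x40
After byte 5 (0x84): reg=0x52
After byte 6 (0xDD): reg=0xA4
Register before byte 7: 0xA4
After XOR with byte 0xF9: 0x5D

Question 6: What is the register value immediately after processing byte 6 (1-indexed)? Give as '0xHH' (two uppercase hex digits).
After byte 1 (0xA9): reg=0x56
After byte 2 (0x94): reg=0x40
After byte 3 (0xA3): reg=0xA7
After byte 4 (0x65): reg=0x40
After byte 5 (0x84): reg=0x52
After byte 6 (0xDD): reg=0xA4

Answer: 0xA4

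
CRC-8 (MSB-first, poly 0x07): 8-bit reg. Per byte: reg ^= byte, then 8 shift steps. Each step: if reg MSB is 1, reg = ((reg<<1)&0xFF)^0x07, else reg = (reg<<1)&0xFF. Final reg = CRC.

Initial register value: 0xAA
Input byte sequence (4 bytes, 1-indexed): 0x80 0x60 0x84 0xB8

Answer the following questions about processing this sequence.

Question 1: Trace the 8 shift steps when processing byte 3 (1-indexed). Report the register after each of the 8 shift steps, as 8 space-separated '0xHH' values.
Answer: 0x19 0x32 0x64 0xC8 0x97 0x29 0x52 0xA4

Derivation:
After byte 1 (0x80): reg=0xD6
After byte 2 (0x60): reg=0x0B
Register before byte 3: 0x0B
After XOR with byte 0x84: 0x8F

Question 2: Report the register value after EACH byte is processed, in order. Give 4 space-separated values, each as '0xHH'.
0xD6 0x0B 0xA4 0x54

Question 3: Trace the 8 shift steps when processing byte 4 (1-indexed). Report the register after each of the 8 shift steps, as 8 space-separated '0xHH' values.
Answer: 0x38 0x70 0xE0 0xC7 0x89 0x15 0x2A 0x54

Derivation:
After byte 1 (0x80): reg=0xD6
After byte 2 (0x60): reg=0x0B
After byte 3 (0x84): reg=0xA4
Register before byte 4: 0xA4
After XOR with byte 0xB8: 0x1C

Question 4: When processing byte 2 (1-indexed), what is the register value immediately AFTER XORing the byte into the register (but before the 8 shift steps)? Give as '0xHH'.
Answer: 0xB6

Derivation:
Register before byte 2: 0xD6
Byte 2: 0x60
0xD6 XOR 0x60 = 0xB6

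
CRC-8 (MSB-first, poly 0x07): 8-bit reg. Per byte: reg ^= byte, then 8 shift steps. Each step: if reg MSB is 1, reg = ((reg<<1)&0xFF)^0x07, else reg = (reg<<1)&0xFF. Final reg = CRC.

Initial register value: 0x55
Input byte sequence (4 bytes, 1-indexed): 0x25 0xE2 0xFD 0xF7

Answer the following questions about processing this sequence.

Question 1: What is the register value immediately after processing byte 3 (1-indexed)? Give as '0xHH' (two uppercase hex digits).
After byte 1 (0x25): reg=0x57
After byte 2 (0xE2): reg=0x02
After byte 3 (0xFD): reg=0xF3

Answer: 0xF3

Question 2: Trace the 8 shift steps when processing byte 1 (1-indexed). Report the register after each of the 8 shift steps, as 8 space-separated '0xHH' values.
Answer: 0xE0 0xC7 0x89 0x15 0x2A 0x54 0xA8 0x57

Derivation:
Register before byte 1: 0x55
After XOR with byte 0x25: 0x70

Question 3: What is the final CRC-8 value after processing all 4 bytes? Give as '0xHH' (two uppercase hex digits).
Answer: 0x1C

Derivation:
After byte 1 (0x25): reg=0x57
After byte 2 (0xE2): reg=0x02
After byte 3 (0xFD): reg=0xF3
After byte 4 (0xF7): reg=0x1C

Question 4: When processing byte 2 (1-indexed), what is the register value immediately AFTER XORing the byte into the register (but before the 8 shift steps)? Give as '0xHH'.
Answer: 0xB5

Derivation:
Register before byte 2: 0x57
Byte 2: 0xE2
0x57 XOR 0xE2 = 0xB5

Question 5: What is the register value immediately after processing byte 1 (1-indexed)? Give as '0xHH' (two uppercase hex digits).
Answer: 0x57

Derivation:
After byte 1 (0x25): reg=0x57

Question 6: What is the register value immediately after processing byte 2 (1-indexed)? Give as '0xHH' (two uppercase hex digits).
After byte 1 (0x25): reg=0x57
After byte 2 (0xE2): reg=0x02

Answer: 0x02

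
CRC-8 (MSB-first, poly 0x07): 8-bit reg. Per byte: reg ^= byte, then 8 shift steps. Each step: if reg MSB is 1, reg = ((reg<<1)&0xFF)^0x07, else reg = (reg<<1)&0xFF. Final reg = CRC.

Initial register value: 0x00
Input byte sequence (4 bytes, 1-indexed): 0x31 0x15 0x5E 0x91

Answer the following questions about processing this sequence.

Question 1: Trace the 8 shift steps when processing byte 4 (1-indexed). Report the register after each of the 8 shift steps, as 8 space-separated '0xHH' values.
After byte 1 (0x31): reg=0x97
After byte 2 (0x15): reg=0x87
After byte 3 (0x5E): reg=0x01
Register before byte 4: 0x01
After XOR with byte 0x91: 0x90

Answer: 0x27 0x4E 0x9C 0x3F 0x7E 0xFC 0xFF 0xF9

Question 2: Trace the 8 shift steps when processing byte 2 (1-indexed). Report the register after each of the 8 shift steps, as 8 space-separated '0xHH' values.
Answer: 0x03 0x06 0x0C 0x18 0x30 0x60 0xC0 0x87

Derivation:
After byte 1 (0x31): reg=0x97
Register before byte 2: 0x97
After XOR with byte 0x15: 0x82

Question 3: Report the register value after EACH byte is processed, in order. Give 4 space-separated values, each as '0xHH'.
0x97 0x87 0x01 0xF9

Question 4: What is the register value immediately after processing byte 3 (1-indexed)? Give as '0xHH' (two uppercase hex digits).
Answer: 0x01

Derivation:
After byte 1 (0x31): reg=0x97
After byte 2 (0x15): reg=0x87
After byte 3 (0x5E): reg=0x01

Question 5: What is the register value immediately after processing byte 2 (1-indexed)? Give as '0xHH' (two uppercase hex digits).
Answer: 0x87

Derivation:
After byte 1 (0x31): reg=0x97
After byte 2 (0x15): reg=0x87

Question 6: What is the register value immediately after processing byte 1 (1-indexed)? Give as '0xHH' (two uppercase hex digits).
Answer: 0x97

Derivation:
After byte 1 (0x31): reg=0x97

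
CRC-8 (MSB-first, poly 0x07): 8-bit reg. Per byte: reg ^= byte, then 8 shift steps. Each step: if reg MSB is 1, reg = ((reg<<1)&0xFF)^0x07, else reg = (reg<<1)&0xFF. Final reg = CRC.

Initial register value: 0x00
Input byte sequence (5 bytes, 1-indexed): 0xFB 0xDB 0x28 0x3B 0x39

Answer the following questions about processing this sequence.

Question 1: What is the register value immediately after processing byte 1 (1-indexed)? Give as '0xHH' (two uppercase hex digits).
After byte 1 (0xFB): reg=0xEF

Answer: 0xEF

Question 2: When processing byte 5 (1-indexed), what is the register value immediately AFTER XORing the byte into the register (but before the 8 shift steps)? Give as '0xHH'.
Register before byte 5: 0xED
Byte 5: 0x39
0xED XOR 0x39 = 0xD4

Answer: 0xD4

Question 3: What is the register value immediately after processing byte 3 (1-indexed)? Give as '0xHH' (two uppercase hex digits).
After byte 1 (0xFB): reg=0xEF
After byte 2 (0xDB): reg=0x8C
After byte 3 (0x28): reg=0x75

Answer: 0x75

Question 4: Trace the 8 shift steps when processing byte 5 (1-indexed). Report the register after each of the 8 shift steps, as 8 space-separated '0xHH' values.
After byte 1 (0xFB): reg=0xEF
After byte 2 (0xDB): reg=0x8C
After byte 3 (0x28): reg=0x75
After byte 4 (0x3B): reg=0xED
Register before byte 5: 0xED
After XOR with byte 0x39: 0xD4

Answer: 0xAF 0x59 0xB2 0x63 0xC6 0x8B 0x11 0x22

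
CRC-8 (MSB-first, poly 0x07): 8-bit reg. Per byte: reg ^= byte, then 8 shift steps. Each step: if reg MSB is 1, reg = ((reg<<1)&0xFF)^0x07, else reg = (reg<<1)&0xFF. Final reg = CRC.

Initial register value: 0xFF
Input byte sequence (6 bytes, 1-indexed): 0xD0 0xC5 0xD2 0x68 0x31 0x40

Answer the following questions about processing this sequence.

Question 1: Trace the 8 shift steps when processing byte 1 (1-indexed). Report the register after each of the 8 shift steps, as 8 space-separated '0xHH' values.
Register before byte 1: 0xFF
After XOR with byte 0xD0: 0x2F

Answer: 0x5E 0xBC 0x7F 0xFE 0xFB 0xF1 0xE5 0xCD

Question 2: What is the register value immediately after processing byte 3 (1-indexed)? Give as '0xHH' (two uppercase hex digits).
Answer: 0x98

Derivation:
After byte 1 (0xD0): reg=0xCD
After byte 2 (0xC5): reg=0x38
After byte 3 (0xD2): reg=0x98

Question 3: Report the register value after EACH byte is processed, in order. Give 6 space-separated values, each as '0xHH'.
0xCD 0x38 0x98 0xDE 0x83 0x47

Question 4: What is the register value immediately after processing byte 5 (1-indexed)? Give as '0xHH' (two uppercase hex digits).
After byte 1 (0xD0): reg=0xCD
After byte 2 (0xC5): reg=0x38
After byte 3 (0xD2): reg=0x98
After byte 4 (0x68): reg=0xDE
After byte 5 (0x31): reg=0x83

Answer: 0x83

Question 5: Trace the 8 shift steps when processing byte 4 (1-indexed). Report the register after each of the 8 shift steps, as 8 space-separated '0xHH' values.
After byte 1 (0xD0): reg=0xCD
After byte 2 (0xC5): reg=0x38
After byte 3 (0xD2): reg=0x98
Register before byte 4: 0x98
After XOR with byte 0x68: 0xF0

Answer: 0xE7 0xC9 0x95 0x2D 0x5A 0xB4 0x6F 0xDE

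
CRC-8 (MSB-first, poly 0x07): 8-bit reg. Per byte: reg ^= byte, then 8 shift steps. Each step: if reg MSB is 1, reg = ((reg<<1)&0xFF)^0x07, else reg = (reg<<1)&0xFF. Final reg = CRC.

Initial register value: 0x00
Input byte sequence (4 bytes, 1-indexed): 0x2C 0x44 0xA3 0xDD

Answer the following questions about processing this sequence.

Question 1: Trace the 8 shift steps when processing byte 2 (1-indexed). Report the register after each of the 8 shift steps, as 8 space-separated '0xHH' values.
After byte 1 (0x2C): reg=0xC4
Register before byte 2: 0xC4
After XOR with byte 0x44: 0x80

Answer: 0x07 0x0E 0x1C 0x38 0x70 0xE0 0xC7 0x89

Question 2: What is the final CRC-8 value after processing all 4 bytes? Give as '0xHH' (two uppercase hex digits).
After byte 1 (0x2C): reg=0xC4
After byte 2 (0x44): reg=0x89
After byte 3 (0xA3): reg=0xD6
After byte 4 (0xDD): reg=0x31

Answer: 0x31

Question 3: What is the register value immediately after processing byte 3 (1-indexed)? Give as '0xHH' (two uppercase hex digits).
Answer: 0xD6

Derivation:
After byte 1 (0x2C): reg=0xC4
After byte 2 (0x44): reg=0x89
After byte 3 (0xA3): reg=0xD6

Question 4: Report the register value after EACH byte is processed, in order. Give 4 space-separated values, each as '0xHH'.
0xC4 0x89 0xD6 0x31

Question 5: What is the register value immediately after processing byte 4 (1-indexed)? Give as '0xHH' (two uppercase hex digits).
Answer: 0x31

Derivation:
After byte 1 (0x2C): reg=0xC4
After byte 2 (0x44): reg=0x89
After byte 3 (0xA3): reg=0xD6
After byte 4 (0xDD): reg=0x31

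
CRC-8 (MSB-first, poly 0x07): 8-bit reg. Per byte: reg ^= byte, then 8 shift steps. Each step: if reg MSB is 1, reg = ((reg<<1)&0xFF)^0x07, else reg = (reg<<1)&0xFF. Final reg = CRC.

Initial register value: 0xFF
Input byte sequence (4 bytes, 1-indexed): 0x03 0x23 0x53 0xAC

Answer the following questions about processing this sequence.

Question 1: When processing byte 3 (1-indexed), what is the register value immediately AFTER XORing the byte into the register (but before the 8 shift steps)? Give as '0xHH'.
Register before byte 3: 0x01
Byte 3: 0x53
0x01 XOR 0x53 = 0x52

Answer: 0x52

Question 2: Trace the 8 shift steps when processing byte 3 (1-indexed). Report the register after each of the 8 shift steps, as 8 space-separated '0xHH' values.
Answer: 0xA4 0x4F 0x9E 0x3B 0x76 0xEC 0xDF 0xB9

Derivation:
After byte 1 (0x03): reg=0xFA
After byte 2 (0x23): reg=0x01
Register before byte 3: 0x01
After XOR with byte 0x53: 0x52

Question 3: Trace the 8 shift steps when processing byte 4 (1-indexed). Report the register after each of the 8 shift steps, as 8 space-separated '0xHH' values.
After byte 1 (0x03): reg=0xFA
After byte 2 (0x23): reg=0x01
After byte 3 (0x53): reg=0xB9
Register before byte 4: 0xB9
After XOR with byte 0xAC: 0x15

Answer: 0x2A 0x54 0xA8 0x57 0xAE 0x5B 0xB6 0x6B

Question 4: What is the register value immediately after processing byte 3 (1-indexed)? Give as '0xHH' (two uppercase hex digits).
Answer: 0xB9

Derivation:
After byte 1 (0x03): reg=0xFA
After byte 2 (0x23): reg=0x01
After byte 3 (0x53): reg=0xB9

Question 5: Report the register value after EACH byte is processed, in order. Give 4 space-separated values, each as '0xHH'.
0xFA 0x01 0xB9 0x6B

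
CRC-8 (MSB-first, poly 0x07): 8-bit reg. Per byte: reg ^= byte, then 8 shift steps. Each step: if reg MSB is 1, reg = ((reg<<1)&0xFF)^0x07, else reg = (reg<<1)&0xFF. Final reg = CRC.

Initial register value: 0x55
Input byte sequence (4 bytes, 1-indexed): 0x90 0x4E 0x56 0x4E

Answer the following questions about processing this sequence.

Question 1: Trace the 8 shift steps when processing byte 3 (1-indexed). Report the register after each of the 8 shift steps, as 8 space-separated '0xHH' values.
After byte 1 (0x90): reg=0x55
After byte 2 (0x4E): reg=0x41
Register before byte 3: 0x41
After XOR with byte 0x56: 0x17

Answer: 0x2E 0x5C 0xB8 0x77 0xEE 0xDB 0xB1 0x65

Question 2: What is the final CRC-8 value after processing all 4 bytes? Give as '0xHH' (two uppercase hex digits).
After byte 1 (0x90): reg=0x55
After byte 2 (0x4E): reg=0x41
After byte 3 (0x56): reg=0x65
After byte 4 (0x4E): reg=0xD1

Answer: 0xD1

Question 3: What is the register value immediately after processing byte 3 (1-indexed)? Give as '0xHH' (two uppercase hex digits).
After byte 1 (0x90): reg=0x55
After byte 2 (0x4E): reg=0x41
After byte 3 (0x56): reg=0x65

Answer: 0x65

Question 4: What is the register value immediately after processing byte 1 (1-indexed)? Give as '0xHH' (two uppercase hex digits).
Answer: 0x55

Derivation:
After byte 1 (0x90): reg=0x55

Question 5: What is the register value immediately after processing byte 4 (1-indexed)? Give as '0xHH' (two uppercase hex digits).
Answer: 0xD1

Derivation:
After byte 1 (0x90): reg=0x55
After byte 2 (0x4E): reg=0x41
After byte 3 (0x56): reg=0x65
After byte 4 (0x4E): reg=0xD1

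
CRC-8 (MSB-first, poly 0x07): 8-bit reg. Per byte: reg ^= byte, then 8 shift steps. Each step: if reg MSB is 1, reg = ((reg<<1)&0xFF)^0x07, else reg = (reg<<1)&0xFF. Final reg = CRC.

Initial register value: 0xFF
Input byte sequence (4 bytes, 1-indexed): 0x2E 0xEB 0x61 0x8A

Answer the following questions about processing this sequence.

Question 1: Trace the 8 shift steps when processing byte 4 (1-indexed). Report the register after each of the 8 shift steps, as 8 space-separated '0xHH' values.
Answer: 0x74 0xE8 0xD7 0xA9 0x55 0xAA 0x53 0xA6

Derivation:
After byte 1 (0x2E): reg=0x39
After byte 2 (0xEB): reg=0x30
After byte 3 (0x61): reg=0xB0
Register before byte 4: 0xB0
After XOR with byte 0x8A: 0x3A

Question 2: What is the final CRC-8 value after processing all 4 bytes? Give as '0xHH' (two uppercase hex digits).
After byte 1 (0x2E): reg=0x39
After byte 2 (0xEB): reg=0x30
After byte 3 (0x61): reg=0xB0
After byte 4 (0x8A): reg=0xA6

Answer: 0xA6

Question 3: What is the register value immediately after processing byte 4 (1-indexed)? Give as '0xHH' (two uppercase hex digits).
Answer: 0xA6

Derivation:
After byte 1 (0x2E): reg=0x39
After byte 2 (0xEB): reg=0x30
After byte 3 (0x61): reg=0xB0
After byte 4 (0x8A): reg=0xA6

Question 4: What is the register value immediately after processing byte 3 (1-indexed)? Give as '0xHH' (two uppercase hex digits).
Answer: 0xB0

Derivation:
After byte 1 (0x2E): reg=0x39
After byte 2 (0xEB): reg=0x30
After byte 3 (0x61): reg=0xB0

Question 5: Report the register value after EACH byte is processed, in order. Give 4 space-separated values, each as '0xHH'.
0x39 0x30 0xB0 0xA6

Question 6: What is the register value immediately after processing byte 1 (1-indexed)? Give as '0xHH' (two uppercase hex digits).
Answer: 0x39

Derivation:
After byte 1 (0x2E): reg=0x39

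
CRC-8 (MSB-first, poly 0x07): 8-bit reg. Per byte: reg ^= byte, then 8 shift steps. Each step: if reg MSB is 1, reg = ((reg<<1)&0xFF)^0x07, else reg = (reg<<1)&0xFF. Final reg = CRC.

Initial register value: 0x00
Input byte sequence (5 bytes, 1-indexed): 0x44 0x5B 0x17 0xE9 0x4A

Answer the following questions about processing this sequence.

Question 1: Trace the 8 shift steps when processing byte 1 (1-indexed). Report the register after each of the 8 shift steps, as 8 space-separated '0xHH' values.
Answer: 0x88 0x17 0x2E 0x5C 0xB8 0x77 0xEE 0xDB

Derivation:
Register before byte 1: 0x00
After XOR with byte 0x44: 0x44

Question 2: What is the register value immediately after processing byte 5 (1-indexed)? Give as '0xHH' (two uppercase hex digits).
Answer: 0x8A

Derivation:
After byte 1 (0x44): reg=0xDB
After byte 2 (0x5B): reg=0x89
After byte 3 (0x17): reg=0xD3
After byte 4 (0xE9): reg=0xA6
After byte 5 (0x4A): reg=0x8A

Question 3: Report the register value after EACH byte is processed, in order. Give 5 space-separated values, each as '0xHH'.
0xDB 0x89 0xD3 0xA6 0x8A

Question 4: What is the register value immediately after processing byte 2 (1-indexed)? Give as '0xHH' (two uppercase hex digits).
After byte 1 (0x44): reg=0xDB
After byte 2 (0x5B): reg=0x89

Answer: 0x89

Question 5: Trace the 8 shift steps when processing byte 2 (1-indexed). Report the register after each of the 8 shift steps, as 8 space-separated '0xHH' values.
After byte 1 (0x44): reg=0xDB
Register before byte 2: 0xDB
After XOR with byte 0x5B: 0x80

Answer: 0x07 0x0E 0x1C 0x38 0x70 0xE0 0xC7 0x89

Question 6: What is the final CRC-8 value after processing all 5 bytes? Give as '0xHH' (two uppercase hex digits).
After byte 1 (0x44): reg=0xDB
After byte 2 (0x5B): reg=0x89
After byte 3 (0x17): reg=0xD3
After byte 4 (0xE9): reg=0xA6
After byte 5 (0x4A): reg=0x8A

Answer: 0x8A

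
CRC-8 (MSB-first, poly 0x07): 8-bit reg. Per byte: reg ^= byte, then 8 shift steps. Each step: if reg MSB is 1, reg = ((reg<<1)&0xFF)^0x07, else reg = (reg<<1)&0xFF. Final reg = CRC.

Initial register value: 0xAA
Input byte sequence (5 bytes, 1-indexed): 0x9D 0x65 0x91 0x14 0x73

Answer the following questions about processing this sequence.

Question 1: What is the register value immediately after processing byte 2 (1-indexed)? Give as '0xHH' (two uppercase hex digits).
After byte 1 (0x9D): reg=0x85
After byte 2 (0x65): reg=0xAE

Answer: 0xAE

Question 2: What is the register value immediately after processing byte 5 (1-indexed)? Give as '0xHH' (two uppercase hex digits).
After byte 1 (0x9D): reg=0x85
After byte 2 (0x65): reg=0xAE
After byte 3 (0x91): reg=0xBD
After byte 4 (0x14): reg=0x56
After byte 5 (0x73): reg=0xFB

Answer: 0xFB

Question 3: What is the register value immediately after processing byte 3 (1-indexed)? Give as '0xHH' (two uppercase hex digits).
After byte 1 (0x9D): reg=0x85
After byte 2 (0x65): reg=0xAE
After byte 3 (0x91): reg=0xBD

Answer: 0xBD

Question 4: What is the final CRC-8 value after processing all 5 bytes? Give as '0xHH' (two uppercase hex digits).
After byte 1 (0x9D): reg=0x85
After byte 2 (0x65): reg=0xAE
After byte 3 (0x91): reg=0xBD
After byte 4 (0x14): reg=0x56
After byte 5 (0x73): reg=0xFB

Answer: 0xFB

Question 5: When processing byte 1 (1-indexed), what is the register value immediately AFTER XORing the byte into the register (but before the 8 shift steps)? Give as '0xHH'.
Answer: 0x37

Derivation:
Register before byte 1: 0xAA
Byte 1: 0x9D
0xAA XOR 0x9D = 0x37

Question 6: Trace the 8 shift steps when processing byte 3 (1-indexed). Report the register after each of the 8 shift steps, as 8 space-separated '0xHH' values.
After byte 1 (0x9D): reg=0x85
After byte 2 (0x65): reg=0xAE
Register before byte 3: 0xAE
After XOR with byte 0x91: 0x3F

Answer: 0x7E 0xFC 0xFF 0xF9 0xF5 0xED 0xDD 0xBD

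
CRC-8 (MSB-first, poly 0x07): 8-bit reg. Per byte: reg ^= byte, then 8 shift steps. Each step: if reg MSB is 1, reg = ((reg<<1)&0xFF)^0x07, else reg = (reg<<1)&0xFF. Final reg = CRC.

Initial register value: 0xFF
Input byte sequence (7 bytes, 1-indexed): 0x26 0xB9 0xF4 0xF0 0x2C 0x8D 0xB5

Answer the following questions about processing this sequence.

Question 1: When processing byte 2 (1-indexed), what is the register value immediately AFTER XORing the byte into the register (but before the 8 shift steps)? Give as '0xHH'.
Register before byte 2: 0x01
Byte 2: 0xB9
0x01 XOR 0xB9 = 0xB8

Answer: 0xB8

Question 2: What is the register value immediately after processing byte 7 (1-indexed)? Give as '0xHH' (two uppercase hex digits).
After byte 1 (0x26): reg=0x01
After byte 2 (0xB9): reg=0x21
After byte 3 (0xF4): reg=0x25
After byte 4 (0xF0): reg=0x25
After byte 5 (0x2C): reg=0x3F
After byte 6 (0x8D): reg=0x17
After byte 7 (0xB5): reg=0x67

Answer: 0x67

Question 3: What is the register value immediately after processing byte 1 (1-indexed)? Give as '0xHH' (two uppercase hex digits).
After byte 1 (0x26): reg=0x01

Answer: 0x01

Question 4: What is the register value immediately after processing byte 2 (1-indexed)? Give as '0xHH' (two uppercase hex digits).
Answer: 0x21

Derivation:
After byte 1 (0x26): reg=0x01
After byte 2 (0xB9): reg=0x21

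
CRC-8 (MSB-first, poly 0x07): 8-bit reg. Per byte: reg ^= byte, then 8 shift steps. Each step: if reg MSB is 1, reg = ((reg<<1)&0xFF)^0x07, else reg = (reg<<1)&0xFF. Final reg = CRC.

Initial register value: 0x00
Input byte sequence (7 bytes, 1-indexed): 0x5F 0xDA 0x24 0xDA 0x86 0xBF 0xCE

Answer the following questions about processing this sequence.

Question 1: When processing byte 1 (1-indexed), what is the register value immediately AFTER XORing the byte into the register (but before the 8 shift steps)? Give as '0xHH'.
Answer: 0x5F

Derivation:
Register before byte 1: 0x00
Byte 1: 0x5F
0x00 XOR 0x5F = 0x5F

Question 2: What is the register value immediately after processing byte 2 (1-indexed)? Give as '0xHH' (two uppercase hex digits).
After byte 1 (0x5F): reg=0x9A
After byte 2 (0xDA): reg=0xC7

Answer: 0xC7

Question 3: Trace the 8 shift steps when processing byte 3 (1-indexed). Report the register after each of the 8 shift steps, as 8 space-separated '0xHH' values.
Answer: 0xC1 0x85 0x0D 0x1A 0x34 0x68 0xD0 0xA7

Derivation:
After byte 1 (0x5F): reg=0x9A
After byte 2 (0xDA): reg=0xC7
Register before byte 3: 0xC7
After XOR with byte 0x24: 0xE3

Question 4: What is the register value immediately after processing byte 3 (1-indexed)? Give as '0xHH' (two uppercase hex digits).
After byte 1 (0x5F): reg=0x9A
After byte 2 (0xDA): reg=0xC7
After byte 3 (0x24): reg=0xA7

Answer: 0xA7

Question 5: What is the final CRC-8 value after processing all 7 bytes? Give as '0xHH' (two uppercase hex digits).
Answer: 0x52

Derivation:
After byte 1 (0x5F): reg=0x9A
After byte 2 (0xDA): reg=0xC7
After byte 3 (0x24): reg=0xA7
After byte 4 (0xDA): reg=0x74
After byte 5 (0x86): reg=0xD0
After byte 6 (0xBF): reg=0x0A
After byte 7 (0xCE): reg=0x52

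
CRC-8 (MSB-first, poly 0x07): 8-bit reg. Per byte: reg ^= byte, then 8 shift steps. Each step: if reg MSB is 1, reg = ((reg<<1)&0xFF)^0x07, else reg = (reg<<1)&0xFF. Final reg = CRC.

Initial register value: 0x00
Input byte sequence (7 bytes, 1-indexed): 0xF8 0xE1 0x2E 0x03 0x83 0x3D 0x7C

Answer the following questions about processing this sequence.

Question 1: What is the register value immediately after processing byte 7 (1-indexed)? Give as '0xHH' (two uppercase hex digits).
Answer: 0x06

Derivation:
After byte 1 (0xF8): reg=0xE6
After byte 2 (0xE1): reg=0x15
After byte 3 (0x2E): reg=0xA1
After byte 4 (0x03): reg=0x67
After byte 5 (0x83): reg=0xB2
After byte 6 (0x3D): reg=0xA4
After byte 7 (0x7C): reg=0x06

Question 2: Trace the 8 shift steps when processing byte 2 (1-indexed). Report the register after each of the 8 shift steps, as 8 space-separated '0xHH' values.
Answer: 0x0E 0x1C 0x38 0x70 0xE0 0xC7 0x89 0x15

Derivation:
After byte 1 (0xF8): reg=0xE6
Register before byte 2: 0xE6
After XOR with byte 0xE1: 0x07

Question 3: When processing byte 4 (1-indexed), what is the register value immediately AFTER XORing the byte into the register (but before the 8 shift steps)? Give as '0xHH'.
Register before byte 4: 0xA1
Byte 4: 0x03
0xA1 XOR 0x03 = 0xA2

Answer: 0xA2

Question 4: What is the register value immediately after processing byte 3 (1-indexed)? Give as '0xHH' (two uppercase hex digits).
Answer: 0xA1

Derivation:
After byte 1 (0xF8): reg=0xE6
After byte 2 (0xE1): reg=0x15
After byte 3 (0x2E): reg=0xA1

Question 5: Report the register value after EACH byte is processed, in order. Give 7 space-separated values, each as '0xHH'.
0xE6 0x15 0xA1 0x67 0xB2 0xA4 0x06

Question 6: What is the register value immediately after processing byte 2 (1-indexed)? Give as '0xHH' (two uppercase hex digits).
Answer: 0x15

Derivation:
After byte 1 (0xF8): reg=0xE6
After byte 2 (0xE1): reg=0x15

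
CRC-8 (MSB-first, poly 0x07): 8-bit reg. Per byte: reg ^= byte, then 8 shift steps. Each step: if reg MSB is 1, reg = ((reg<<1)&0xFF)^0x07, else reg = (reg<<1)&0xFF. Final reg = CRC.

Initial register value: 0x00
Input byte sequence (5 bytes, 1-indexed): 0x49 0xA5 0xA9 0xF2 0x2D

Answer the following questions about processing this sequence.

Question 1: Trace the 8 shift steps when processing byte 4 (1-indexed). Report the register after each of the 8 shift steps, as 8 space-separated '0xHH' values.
After byte 1 (0x49): reg=0xF8
After byte 2 (0xA5): reg=0x94
After byte 3 (0xA9): reg=0xB3
Register before byte 4: 0xB3
After XOR with byte 0xF2: 0x41

Answer: 0x82 0x03 0x06 0x0C 0x18 0x30 0x60 0xC0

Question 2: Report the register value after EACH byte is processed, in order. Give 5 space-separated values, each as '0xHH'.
0xF8 0x94 0xB3 0xC0 0x8D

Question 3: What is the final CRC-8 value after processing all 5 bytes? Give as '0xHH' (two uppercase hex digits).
After byte 1 (0x49): reg=0xF8
After byte 2 (0xA5): reg=0x94
After byte 3 (0xA9): reg=0xB3
After byte 4 (0xF2): reg=0xC0
After byte 5 (0x2D): reg=0x8D

Answer: 0x8D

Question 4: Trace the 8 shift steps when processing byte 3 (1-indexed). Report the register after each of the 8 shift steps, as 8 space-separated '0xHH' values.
After byte 1 (0x49): reg=0xF8
After byte 2 (0xA5): reg=0x94
Register before byte 3: 0x94
After XOR with byte 0xA9: 0x3D

Answer: 0x7A 0xF4 0xEF 0xD9 0xB5 0x6D 0xDA 0xB3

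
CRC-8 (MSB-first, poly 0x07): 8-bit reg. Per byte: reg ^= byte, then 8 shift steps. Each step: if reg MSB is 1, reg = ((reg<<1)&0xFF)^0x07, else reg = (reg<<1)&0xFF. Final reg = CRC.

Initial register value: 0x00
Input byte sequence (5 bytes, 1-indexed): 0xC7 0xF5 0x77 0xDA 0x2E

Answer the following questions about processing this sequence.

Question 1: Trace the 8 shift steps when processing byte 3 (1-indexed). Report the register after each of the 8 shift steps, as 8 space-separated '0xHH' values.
Answer: 0x68 0xD0 0xA7 0x49 0x92 0x23 0x46 0x8C

Derivation:
After byte 1 (0xC7): reg=0x5B
After byte 2 (0xF5): reg=0x43
Register before byte 3: 0x43
After XOR with byte 0x77: 0x34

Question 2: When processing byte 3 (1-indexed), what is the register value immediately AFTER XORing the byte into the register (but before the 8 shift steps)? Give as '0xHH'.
Register before byte 3: 0x43
Byte 3: 0x77
0x43 XOR 0x77 = 0x34

Answer: 0x34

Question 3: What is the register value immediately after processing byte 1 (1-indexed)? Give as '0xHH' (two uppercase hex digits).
Answer: 0x5B

Derivation:
After byte 1 (0xC7): reg=0x5B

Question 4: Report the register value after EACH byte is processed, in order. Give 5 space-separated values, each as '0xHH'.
0x5B 0x43 0x8C 0xA5 0xB8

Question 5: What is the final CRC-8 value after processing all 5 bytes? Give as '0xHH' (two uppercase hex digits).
Answer: 0xB8

Derivation:
After byte 1 (0xC7): reg=0x5B
After byte 2 (0xF5): reg=0x43
After byte 3 (0x77): reg=0x8C
After byte 4 (0xDA): reg=0xA5
After byte 5 (0x2E): reg=0xB8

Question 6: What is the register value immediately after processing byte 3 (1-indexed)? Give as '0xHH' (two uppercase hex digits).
Answer: 0x8C

Derivation:
After byte 1 (0xC7): reg=0x5B
After byte 2 (0xF5): reg=0x43
After byte 3 (0x77): reg=0x8C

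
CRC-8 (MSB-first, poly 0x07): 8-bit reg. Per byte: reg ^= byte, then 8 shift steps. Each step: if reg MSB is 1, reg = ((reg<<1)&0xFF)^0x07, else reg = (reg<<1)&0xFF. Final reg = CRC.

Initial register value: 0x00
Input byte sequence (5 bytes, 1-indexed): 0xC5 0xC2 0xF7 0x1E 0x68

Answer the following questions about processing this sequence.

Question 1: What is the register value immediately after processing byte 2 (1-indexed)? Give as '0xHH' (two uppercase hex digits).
Answer: 0xEC

Derivation:
After byte 1 (0xC5): reg=0x55
After byte 2 (0xC2): reg=0xEC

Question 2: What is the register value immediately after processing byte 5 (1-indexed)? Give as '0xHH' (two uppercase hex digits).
After byte 1 (0xC5): reg=0x55
After byte 2 (0xC2): reg=0xEC
After byte 3 (0xF7): reg=0x41
After byte 4 (0x1E): reg=0x9A
After byte 5 (0x68): reg=0xD0

Answer: 0xD0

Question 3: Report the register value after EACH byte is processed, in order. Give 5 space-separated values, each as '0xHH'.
0x55 0xEC 0x41 0x9A 0xD0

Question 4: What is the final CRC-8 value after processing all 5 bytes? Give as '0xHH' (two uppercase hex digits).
After byte 1 (0xC5): reg=0x55
After byte 2 (0xC2): reg=0xEC
After byte 3 (0xF7): reg=0x41
After byte 4 (0x1E): reg=0x9A
After byte 5 (0x68): reg=0xD0

Answer: 0xD0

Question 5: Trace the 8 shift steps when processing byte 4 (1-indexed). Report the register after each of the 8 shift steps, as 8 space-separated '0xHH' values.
Answer: 0xBE 0x7B 0xF6 0xEB 0xD1 0xA5 0x4D 0x9A

Derivation:
After byte 1 (0xC5): reg=0x55
After byte 2 (0xC2): reg=0xEC
After byte 3 (0xF7): reg=0x41
Register before byte 4: 0x41
After XOR with byte 0x1E: 0x5F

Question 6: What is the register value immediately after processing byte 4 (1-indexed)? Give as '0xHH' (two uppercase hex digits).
Answer: 0x9A

Derivation:
After byte 1 (0xC5): reg=0x55
After byte 2 (0xC2): reg=0xEC
After byte 3 (0xF7): reg=0x41
After byte 4 (0x1E): reg=0x9A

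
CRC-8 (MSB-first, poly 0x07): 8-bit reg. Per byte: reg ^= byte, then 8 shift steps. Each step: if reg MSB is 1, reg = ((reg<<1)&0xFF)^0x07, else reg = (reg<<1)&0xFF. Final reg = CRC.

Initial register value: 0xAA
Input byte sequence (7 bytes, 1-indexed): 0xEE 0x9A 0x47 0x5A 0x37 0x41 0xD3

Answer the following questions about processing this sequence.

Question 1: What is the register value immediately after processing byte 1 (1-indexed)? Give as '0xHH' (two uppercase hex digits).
After byte 1 (0xEE): reg=0xDB

Answer: 0xDB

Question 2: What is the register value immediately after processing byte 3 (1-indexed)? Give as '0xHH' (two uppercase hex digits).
Answer: 0x9C

Derivation:
After byte 1 (0xEE): reg=0xDB
After byte 2 (0x9A): reg=0xC0
After byte 3 (0x47): reg=0x9C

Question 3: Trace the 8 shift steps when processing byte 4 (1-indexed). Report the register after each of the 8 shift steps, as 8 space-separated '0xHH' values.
After byte 1 (0xEE): reg=0xDB
After byte 2 (0x9A): reg=0xC0
After byte 3 (0x47): reg=0x9C
Register before byte 4: 0x9C
After XOR with byte 0x5A: 0xC6

Answer: 0x8B 0x11 0x22 0x44 0x88 0x17 0x2E 0x5C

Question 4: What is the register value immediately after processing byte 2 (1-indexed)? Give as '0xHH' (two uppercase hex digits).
After byte 1 (0xEE): reg=0xDB
After byte 2 (0x9A): reg=0xC0

Answer: 0xC0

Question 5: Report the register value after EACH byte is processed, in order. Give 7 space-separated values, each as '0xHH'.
0xDB 0xC0 0x9C 0x5C 0x16 0xA2 0x50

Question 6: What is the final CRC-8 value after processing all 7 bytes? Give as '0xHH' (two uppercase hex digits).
After byte 1 (0xEE): reg=0xDB
After byte 2 (0x9A): reg=0xC0
After byte 3 (0x47): reg=0x9C
After byte 4 (0x5A): reg=0x5C
After byte 5 (0x37): reg=0x16
After byte 6 (0x41): reg=0xA2
After byte 7 (0xD3): reg=0x50

Answer: 0x50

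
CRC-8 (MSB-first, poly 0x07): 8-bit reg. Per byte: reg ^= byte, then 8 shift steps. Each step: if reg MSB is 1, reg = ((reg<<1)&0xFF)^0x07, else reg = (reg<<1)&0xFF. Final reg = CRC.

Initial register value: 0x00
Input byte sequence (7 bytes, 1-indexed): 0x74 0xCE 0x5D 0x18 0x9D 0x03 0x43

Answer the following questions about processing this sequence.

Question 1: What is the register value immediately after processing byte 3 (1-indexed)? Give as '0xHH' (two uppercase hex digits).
After byte 1 (0x74): reg=0x4B
After byte 2 (0xCE): reg=0x92
After byte 3 (0x5D): reg=0x63

Answer: 0x63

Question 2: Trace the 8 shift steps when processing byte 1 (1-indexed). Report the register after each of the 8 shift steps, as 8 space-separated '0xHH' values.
Answer: 0xE8 0xD7 0xA9 0x55 0xAA 0x53 0xA6 0x4B

Derivation:
Register before byte 1: 0x00
After XOR with byte 0x74: 0x74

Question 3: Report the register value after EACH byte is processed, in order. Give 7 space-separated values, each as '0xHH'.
0x4B 0x92 0x63 0x66 0xEF 0x8A 0x71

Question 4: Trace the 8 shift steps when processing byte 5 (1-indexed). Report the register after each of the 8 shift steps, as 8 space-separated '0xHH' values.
Answer: 0xF1 0xE5 0xCD 0x9D 0x3D 0x7A 0xF4 0xEF

Derivation:
After byte 1 (0x74): reg=0x4B
After byte 2 (0xCE): reg=0x92
After byte 3 (0x5D): reg=0x63
After byte 4 (0x18): reg=0x66
Register before byte 5: 0x66
After XOR with byte 0x9D: 0xFB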